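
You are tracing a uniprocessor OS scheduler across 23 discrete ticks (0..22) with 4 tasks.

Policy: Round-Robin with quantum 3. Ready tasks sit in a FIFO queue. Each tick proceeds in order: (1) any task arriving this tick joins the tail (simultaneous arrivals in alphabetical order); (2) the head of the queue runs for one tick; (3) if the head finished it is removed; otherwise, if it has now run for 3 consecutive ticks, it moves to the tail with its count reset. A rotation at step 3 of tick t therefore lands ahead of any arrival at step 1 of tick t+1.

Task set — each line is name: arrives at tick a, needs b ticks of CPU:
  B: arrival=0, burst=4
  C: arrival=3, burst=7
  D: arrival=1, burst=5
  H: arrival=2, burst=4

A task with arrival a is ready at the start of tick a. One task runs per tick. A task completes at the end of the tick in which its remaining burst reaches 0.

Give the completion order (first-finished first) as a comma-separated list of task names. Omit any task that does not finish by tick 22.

completion order = B, D, H, C

t=0: queue=[B] q_used=0 → run B
t=1: queue=[B,D] q_used=1 → run B
t=2: queue=[B,D,H] q_used=2 → run B
t=3: queue=[D,H,B,C] q_used=0 → run D
t=4: queue=[D,H,B,C] q_used=1 → run D
t=5: queue=[D,H,B,C] q_used=2 → run D
t=6: queue=[H,B,C,D] q_used=0 → run H
t=7: queue=[H,B,C,D] q_used=1 → run H
t=8: queue=[H,B,C,D] q_used=2 → run H
t=9: queue=[B,C,D,H] q_used=0 → run B
t=10: queue=[C,D,H] q_used=0 → run C
t=11: queue=[C,D,H] q_used=1 → run C
t=12: queue=[C,D,H] q_used=2 → run C
t=13: queue=[D,H,C] q_used=0 → run D
t=14: queue=[D,H,C] q_used=1 → run D
t=15: queue=[H,C] q_used=0 → run H
t=16: queue=[C] q_used=0 → run C
t=17: queue=[C] q_used=1 → run C
t=18: queue=[C] q_used=2 → run C
t=19: queue=[C] q_used=0 → run C
t=20: (idle)
t=21: (idle)
t=22: (idle)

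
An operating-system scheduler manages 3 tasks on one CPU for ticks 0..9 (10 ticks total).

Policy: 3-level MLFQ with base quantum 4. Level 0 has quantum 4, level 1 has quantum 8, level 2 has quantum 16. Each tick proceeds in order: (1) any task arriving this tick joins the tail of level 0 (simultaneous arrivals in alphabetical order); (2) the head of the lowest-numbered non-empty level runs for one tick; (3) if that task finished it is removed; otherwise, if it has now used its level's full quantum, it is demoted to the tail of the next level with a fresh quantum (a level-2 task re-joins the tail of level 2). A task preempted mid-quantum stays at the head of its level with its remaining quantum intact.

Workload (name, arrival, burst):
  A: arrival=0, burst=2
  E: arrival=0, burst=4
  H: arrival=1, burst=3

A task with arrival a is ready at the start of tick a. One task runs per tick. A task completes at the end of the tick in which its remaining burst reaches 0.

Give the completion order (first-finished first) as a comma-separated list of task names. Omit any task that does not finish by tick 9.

completion order = A, E, H

t=0: L0/L1/L2 = AE/-/- → run A
t=1: L0/L1/L2 = AEH/-/- → run A
t=2: L0/L1/L2 = EH/-/- → run E
t=3: L0/L1/L2 = EH/-/- → run E
t=4: L0/L1/L2 = EH/-/- → run E
t=5: L0/L1/L2 = EH/-/- → run E
t=6: L0/L1/L2 = H/-/- → run H
t=7: L0/L1/L2 = H/-/- → run H
t=8: L0/L1/L2 = H/-/- → run H
t=9: (idle)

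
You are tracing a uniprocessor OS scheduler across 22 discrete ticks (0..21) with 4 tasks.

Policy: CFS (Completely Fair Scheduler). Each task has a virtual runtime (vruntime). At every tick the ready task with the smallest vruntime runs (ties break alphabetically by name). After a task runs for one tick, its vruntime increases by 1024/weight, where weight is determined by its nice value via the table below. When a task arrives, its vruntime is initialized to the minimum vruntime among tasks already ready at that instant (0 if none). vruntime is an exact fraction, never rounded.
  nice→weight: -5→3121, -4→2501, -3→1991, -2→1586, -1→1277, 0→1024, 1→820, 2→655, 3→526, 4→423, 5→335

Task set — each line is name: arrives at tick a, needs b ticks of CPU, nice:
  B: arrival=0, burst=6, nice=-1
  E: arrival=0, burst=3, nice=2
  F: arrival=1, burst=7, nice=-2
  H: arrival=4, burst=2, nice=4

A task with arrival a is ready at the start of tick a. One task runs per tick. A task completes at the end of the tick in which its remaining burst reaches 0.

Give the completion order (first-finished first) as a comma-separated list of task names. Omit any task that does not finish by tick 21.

t=0: vr[B=0 E=0] → run B
t=1: vr[B=1024/1277 E=0 F=0] → run E
t=2: vr[B=1024/1277 E=1024/655 F=0] → run F
t=3: vr[B=1024/1277 E=1024/655 F=512/793] → run F
t=4: vr[B=1024/1277 E=1024/655 F=1024/793 H=1024/1277] → run B
t=5: vr[B=2048/1277 E=1024/655 F=1024/793 H=1024/1277] → run H
t=6: vr[B=2048/1277 E=1024/655 F=1024/793 H=1740800/540171] → run F
t=7: vr[B=2048/1277 E=1024/655 F=1536/793 H=1740800/540171] → run E
t=8: vr[B=2048/1277 E=2048/655 F=1536/793 H=1740800/540171] → run B
t=9: vr[B=3072/1277 E=2048/655 F=1536/793 H=1740800/540171] → run F
t=10: vr[B=3072/1277 E=2048/655 F=2048/793 H=1740800/540171] → run B
t=11: vr[B=4096/1277 E=2048/655 F=2048/793 H=1740800/540171] → run F
t=12: vr[B=4096/1277 E=2048/655 F=2560/793 H=1740800/540171] → run E
t=13: vr[B=4096/1277 F=2560/793 H=1740800/540171] → run B
t=14: vr[B=5120/1277 F=2560/793 H=1740800/540171] → run H
t=15: vr[B=5120/1277 F=2560/793] → run F
t=16: vr[B=5120/1277 F=3072/793] → run F
t=17: vr[B=5120/1277] → run B
t=18: (idle)
t=19: (idle)
t=20: (idle)
t=21: (idle)

completion order = E, H, F, B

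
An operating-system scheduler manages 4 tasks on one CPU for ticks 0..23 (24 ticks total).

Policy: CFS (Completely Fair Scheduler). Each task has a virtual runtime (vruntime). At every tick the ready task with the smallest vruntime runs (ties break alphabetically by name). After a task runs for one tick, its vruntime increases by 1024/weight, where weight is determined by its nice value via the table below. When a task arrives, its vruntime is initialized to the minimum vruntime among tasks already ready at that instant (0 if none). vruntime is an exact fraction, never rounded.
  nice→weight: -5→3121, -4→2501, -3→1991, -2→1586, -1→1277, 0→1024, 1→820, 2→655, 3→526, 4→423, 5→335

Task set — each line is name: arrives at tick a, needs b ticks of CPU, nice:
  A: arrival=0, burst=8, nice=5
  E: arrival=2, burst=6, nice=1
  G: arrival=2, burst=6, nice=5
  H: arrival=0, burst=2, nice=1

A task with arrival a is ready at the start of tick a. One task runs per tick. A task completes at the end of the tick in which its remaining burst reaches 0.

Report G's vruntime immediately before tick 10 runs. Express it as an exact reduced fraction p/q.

vruntime(G, start of tick 10) = 20224/2747

t=0: vr[A=0 H=0] → run A
t=1: vr[A=1024/335 H=0] → run H
t=2: vr[A=1024/335 E=256/205 G=256/205 H=256/205] → run E
t=3: vr[A=1024/335 E=512/205 G=256/205 H=256/205] → run G
t=4: vr[A=1024/335 E=512/205 G=59136/13735 H=256/205] → run H
t=5: vr[A=1024/335 E=512/205 G=59136/13735] → run E
t=6: vr[A=1024/335 E=768/205 G=59136/13735] → run A
t=7: vr[A=2048/335 E=768/205 G=59136/13735] → run E
t=8: vr[A=2048/335 E=1024/205 G=59136/13735] → run G
t=9: vr[A=2048/335 E=1024/205 G=20224/2747] → run E
t=10: vr[A=2048/335 E=256/41 G=20224/2747] → run A
t=11: vr[A=3072/335 E=256/41 G=20224/2747] → run E
t=12: vr[A=3072/335 E=1536/205 G=20224/2747] → run G
t=13: vr[A=3072/335 E=1536/205 G=143104/13735] → run E
t=14: vr[A=3072/335 G=143104/13735] → run A
t=15: vr[A=4096/335 G=143104/13735] → run G
t=16: vr[A=4096/335 G=185088/13735] → run A
t=17: vr[A=1024/67 G=185088/13735] → run G
t=18: vr[A=1024/67 G=227072/13735] → run A
t=19: vr[A=6144/335 G=227072/13735] → run G
t=20: vr[A=6144/335] → run A
t=21: vr[A=7168/335] → run A
t=22: (idle)
t=23: (idle)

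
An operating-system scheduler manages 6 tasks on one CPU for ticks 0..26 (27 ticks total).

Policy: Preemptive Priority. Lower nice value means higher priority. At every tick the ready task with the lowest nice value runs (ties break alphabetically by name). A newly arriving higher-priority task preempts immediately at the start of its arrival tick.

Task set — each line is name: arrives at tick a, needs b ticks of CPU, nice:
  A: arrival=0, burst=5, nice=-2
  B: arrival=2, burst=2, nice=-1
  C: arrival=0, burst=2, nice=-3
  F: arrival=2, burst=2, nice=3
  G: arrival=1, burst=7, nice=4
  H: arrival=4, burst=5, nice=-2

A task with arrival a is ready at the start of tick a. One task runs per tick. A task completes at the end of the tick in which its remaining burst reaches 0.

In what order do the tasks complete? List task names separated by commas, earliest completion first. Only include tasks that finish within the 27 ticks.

t=0: ready={A,C} → run C
t=1: ready={A,C,G} → run C
t=2: ready={A,B,F,G} → run A
t=3: ready={A,B,F,G} → run A
t=4: ready={A,B,F,G,H} → run A
t=5: ready={A,B,F,G,H} → run A
t=6: ready={A,B,F,G,H} → run A
t=7: ready={B,F,G,H} → run H
t=8: ready={B,F,G,H} → run H
t=9: ready={B,F,G,H} → run H
t=10: ready={B,F,G,H} → run H
t=11: ready={B,F,G,H} → run H
t=12: ready={B,F,G} → run B
t=13: ready={B,F,G} → run B
t=14: ready={F,G} → run F
t=15: ready={F,G} → run F
t=16: ready={G} → run G
t=17: ready={G} → run G
t=18: ready={G} → run G
t=19: ready={G} → run G
t=20: ready={G} → run G
t=21: ready={G} → run G
t=22: ready={G} → run G
t=23: (idle)
t=24: (idle)
t=25: (idle)
t=26: (idle)

completion order = C, A, H, B, F, G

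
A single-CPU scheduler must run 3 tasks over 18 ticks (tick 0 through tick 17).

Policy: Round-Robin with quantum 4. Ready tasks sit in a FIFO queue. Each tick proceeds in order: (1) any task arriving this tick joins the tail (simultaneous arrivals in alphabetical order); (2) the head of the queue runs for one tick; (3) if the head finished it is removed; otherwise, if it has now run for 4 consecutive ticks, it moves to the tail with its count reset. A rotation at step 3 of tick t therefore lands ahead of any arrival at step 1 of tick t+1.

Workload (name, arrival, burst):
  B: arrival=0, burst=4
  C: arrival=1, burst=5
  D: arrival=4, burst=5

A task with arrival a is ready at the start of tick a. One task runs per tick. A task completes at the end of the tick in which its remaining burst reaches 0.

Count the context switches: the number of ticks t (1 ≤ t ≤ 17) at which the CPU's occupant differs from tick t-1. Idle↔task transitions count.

context switches = 5

t=0: queue=[B] q_used=0 → run B
t=1: queue=[B,C] q_used=1 → run B
t=2: queue=[B,C] q_used=2 → run B
t=3: queue=[B,C] q_used=3 → run B
t=4: queue=[C,D] q_used=0 → run C
t=5: queue=[C,D] q_used=1 → run C
t=6: queue=[C,D] q_used=2 → run C
t=7: queue=[C,D] q_used=3 → run C
t=8: queue=[D,C] q_used=0 → run D
t=9: queue=[D,C] q_used=1 → run D
t=10: queue=[D,C] q_used=2 → run D
t=11: queue=[D,C] q_used=3 → run D
t=12: queue=[C,D] q_used=0 → run C
t=13: queue=[D] q_used=0 → run D
t=14: (idle)
t=15: (idle)
t=16: (idle)
t=17: (idle)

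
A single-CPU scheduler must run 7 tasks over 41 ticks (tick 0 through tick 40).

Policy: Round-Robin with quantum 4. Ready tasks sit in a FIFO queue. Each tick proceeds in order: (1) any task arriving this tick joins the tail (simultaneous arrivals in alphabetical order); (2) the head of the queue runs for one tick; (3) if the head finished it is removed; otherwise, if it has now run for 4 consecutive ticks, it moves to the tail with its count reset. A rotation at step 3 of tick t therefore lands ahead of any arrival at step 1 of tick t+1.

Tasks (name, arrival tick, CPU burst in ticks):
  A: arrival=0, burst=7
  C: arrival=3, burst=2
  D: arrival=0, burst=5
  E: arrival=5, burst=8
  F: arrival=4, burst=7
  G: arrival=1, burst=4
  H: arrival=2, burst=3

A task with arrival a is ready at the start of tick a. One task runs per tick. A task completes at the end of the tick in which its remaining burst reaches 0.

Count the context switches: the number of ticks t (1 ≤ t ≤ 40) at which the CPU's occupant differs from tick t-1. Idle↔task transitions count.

t=0: queue=[A,D] q_used=0 → run A
t=1: queue=[A,D,G] q_used=1 → run A
t=2: queue=[A,D,G,H] q_used=2 → run A
t=3: queue=[A,D,G,H,C] q_used=3 → run A
t=4: queue=[D,G,H,C,A,F] q_used=0 → run D
t=5: queue=[D,G,H,C,A,F,E] q_used=1 → run D
t=6: queue=[D,G,H,C,A,F,E] q_used=2 → run D
t=7: queue=[D,G,H,C,A,F,E] q_used=3 → run D
t=8: queue=[G,H,C,A,F,E,D] q_used=0 → run G
t=9: queue=[G,H,C,A,F,E,D] q_used=1 → run G
t=10: queue=[G,H,C,A,F,E,D] q_used=2 → run G
t=11: queue=[G,H,C,A,F,E,D] q_used=3 → run G
t=12: queue=[H,C,A,F,E,D] q_used=0 → run H
t=13: queue=[H,C,A,F,E,D] q_used=1 → run H
t=14: queue=[H,C,A,F,E,D] q_used=2 → run H
t=15: queue=[C,A,F,E,D] q_used=0 → run C
t=16: queue=[C,A,F,E,D] q_used=1 → run C
t=17: queue=[A,F,E,D] q_used=0 → run A
t=18: queue=[A,F,E,D] q_used=1 → run A
t=19: queue=[A,F,E,D] q_used=2 → run A
t=20: queue=[F,E,D] q_used=0 → run F
t=21: queue=[F,E,D] q_used=1 → run F
t=22: queue=[F,E,D] q_used=2 → run F
t=23: queue=[F,E,D] q_used=3 → run F
t=24: queue=[E,D,F] q_used=0 → run E
t=25: queue=[E,D,F] q_used=1 → run E
t=26: queue=[E,D,F] q_used=2 → run E
t=27: queue=[E,D,F] q_used=3 → run E
t=28: queue=[D,F,E] q_used=0 → run D
t=29: queue=[F,E] q_used=0 → run F
t=30: queue=[F,E] q_used=1 → run F
t=31: queue=[F,E] q_used=2 → run F
t=32: queue=[E] q_used=0 → run E
t=33: queue=[E] q_used=1 → run E
t=34: queue=[E] q_used=2 → run E
t=35: queue=[E] q_used=3 → run E
t=36: (idle)
t=37: (idle)
t=38: (idle)
t=39: (idle)
t=40: (idle)

context switches = 11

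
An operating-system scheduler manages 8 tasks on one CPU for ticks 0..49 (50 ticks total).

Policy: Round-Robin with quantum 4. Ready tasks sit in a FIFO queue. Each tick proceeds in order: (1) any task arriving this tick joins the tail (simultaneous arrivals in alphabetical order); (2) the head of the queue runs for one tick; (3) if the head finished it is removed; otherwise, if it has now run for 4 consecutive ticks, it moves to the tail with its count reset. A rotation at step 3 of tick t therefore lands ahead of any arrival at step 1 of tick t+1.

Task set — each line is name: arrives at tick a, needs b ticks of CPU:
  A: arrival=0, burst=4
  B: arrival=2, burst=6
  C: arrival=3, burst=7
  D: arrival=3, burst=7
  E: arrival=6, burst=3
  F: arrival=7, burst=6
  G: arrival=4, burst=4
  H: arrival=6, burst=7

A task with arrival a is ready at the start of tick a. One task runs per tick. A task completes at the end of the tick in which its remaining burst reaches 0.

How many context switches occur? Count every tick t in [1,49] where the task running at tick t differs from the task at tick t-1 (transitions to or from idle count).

t=0: queue=[A] q_used=0 → run A
t=1: queue=[A] q_used=1 → run A
t=2: queue=[A,B] q_used=2 → run A
t=3: queue=[A,B,C,D] q_used=3 → run A
t=4: queue=[B,C,D,G] q_used=0 → run B
t=5: queue=[B,C,D,G] q_used=1 → run B
t=6: queue=[B,C,D,G,E,H] q_used=2 → run B
t=7: queue=[B,C,D,G,E,H,F] q_used=3 → run B
t=8: queue=[C,D,G,E,H,F,B] q_used=0 → run C
t=9: queue=[C,D,G,E,H,F,B] q_used=1 → run C
t=10: queue=[C,D,G,E,H,F,B] q_used=2 → run C
t=11: queue=[C,D,G,E,H,F,B] q_used=3 → run C
t=12: queue=[D,G,E,H,F,B,C] q_used=0 → run D
t=13: queue=[D,G,E,H,F,B,C] q_used=1 → run D
t=14: queue=[D,G,E,H,F,B,C] q_used=2 → run D
t=15: queue=[D,G,E,H,F,B,C] q_used=3 → run D
t=16: queue=[G,E,H,F,B,C,D] q_used=0 → run G
t=17: queue=[G,E,H,F,B,C,D] q_used=1 → run G
t=18: queue=[G,E,H,F,B,C,D] q_used=2 → run G
t=19: queue=[G,E,H,F,B,C,D] q_used=3 → run G
t=20: queue=[E,H,F,B,C,D] q_used=0 → run E
t=21: queue=[E,H,F,B,C,D] q_used=1 → run E
t=22: queue=[E,H,F,B,C,D] q_used=2 → run E
t=23: queue=[H,F,B,C,D] q_used=0 → run H
t=24: queue=[H,F,B,C,D] q_used=1 → run H
t=25: queue=[H,F,B,C,D] q_used=2 → run H
t=26: queue=[H,F,B,C,D] q_used=3 → run H
t=27: queue=[F,B,C,D,H] q_used=0 → run F
t=28: queue=[F,B,C,D,H] q_used=1 → run F
t=29: queue=[F,B,C,D,H] q_used=2 → run F
t=30: queue=[F,B,C,D,H] q_used=3 → run F
t=31: queue=[B,C,D,H,F] q_used=0 → run B
t=32: queue=[B,C,D,H,F] q_used=1 → run B
t=33: queue=[C,D,H,F] q_used=0 → run C
t=34: queue=[C,D,H,F] q_used=1 → run C
t=35: queue=[C,D,H,F] q_used=2 → run C
t=36: queue=[D,H,F] q_used=0 → run D
t=37: queue=[D,H,F] q_used=1 → run D
t=38: queue=[D,H,F] q_used=2 → run D
t=39: queue=[H,F] q_used=0 → run H
t=40: queue=[H,F] q_used=1 → run H
t=41: queue=[H,F] q_used=2 → run H
t=42: queue=[F] q_used=0 → run F
t=43: queue=[F] q_used=1 → run F
t=44: (idle)
t=45: (idle)
t=46: (idle)
t=47: (idle)
t=48: (idle)
t=49: (idle)

context switches = 13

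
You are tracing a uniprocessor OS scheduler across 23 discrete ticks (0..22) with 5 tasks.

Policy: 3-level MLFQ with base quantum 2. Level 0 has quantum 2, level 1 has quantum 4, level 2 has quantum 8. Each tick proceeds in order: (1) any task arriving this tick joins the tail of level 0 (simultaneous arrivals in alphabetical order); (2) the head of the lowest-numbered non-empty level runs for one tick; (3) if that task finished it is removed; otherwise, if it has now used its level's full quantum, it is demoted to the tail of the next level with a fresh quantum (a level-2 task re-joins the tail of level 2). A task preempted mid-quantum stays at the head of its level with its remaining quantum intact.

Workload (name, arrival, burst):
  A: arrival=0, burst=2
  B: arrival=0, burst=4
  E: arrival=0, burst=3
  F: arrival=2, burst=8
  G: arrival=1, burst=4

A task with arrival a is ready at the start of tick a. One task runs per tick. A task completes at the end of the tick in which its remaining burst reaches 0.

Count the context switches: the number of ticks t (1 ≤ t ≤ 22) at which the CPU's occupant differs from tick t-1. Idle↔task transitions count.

context switches = 9

t=0: L0/L1/L2 = ABE/-/- → run A
t=1: L0/L1/L2 = ABEG/-/- → run A
t=2: L0/L1/L2 = BEGF/-/- → run B
t=3: L0/L1/L2 = BEGF/-/- → run B
t=4: L0/L1/L2 = EGF/B/- → run E
t=5: L0/L1/L2 = EGF/B/- → run E
t=6: L0/L1/L2 = GF/BE/- → run G
t=7: L0/L1/L2 = GF/BE/- → run G
t=8: L0/L1/L2 = F/BEG/- → run F
t=9: L0/L1/L2 = F/BEG/- → run F
t=10: L0/L1/L2 = -/BEGF/- → run B
t=11: L0/L1/L2 = -/BEGF/- → run B
t=12: L0/L1/L2 = -/EGF/- → run E
t=13: L0/L1/L2 = -/GF/- → run G
t=14: L0/L1/L2 = -/GF/- → run G
t=15: L0/L1/L2 = -/F/- → run F
t=16: L0/L1/L2 = -/F/- → run F
t=17: L0/L1/L2 = -/F/- → run F
t=18: L0/L1/L2 = -/F/- → run F
t=19: L0/L1/L2 = -/-/F → run F
t=20: L0/L1/L2 = -/-/F → run F
t=21: (idle)
t=22: (idle)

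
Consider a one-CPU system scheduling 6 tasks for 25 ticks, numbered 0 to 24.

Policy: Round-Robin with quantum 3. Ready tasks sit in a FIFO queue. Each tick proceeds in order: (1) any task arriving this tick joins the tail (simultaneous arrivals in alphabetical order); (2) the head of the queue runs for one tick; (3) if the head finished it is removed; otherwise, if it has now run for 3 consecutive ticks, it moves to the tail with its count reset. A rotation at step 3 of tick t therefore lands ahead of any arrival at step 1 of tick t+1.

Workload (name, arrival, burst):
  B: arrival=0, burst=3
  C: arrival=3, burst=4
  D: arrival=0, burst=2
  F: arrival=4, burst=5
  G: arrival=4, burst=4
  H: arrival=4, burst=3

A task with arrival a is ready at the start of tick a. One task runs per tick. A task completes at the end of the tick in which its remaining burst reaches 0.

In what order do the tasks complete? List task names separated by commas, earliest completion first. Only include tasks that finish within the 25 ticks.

t=0: queue=[B,D] q_used=0 → run B
t=1: queue=[B,D] q_used=1 → run B
t=2: queue=[B,D] q_used=2 → run B
t=3: queue=[D,C] q_used=0 → run D
t=4: queue=[D,C,F,G,H] q_used=1 → run D
t=5: queue=[C,F,G,H] q_used=0 → run C
t=6: queue=[C,F,G,H] q_used=1 → run C
t=7: queue=[C,F,G,H] q_used=2 → run C
t=8: queue=[F,G,H,C] q_used=0 → run F
t=9: queue=[F,G,H,C] q_used=1 → run F
t=10: queue=[F,G,H,C] q_used=2 → run F
t=11: queue=[G,H,C,F] q_used=0 → run G
t=12: queue=[G,H,C,F] q_used=1 → run G
t=13: queue=[G,H,C,F] q_used=2 → run G
t=14: queue=[H,C,F,G] q_used=0 → run H
t=15: queue=[H,C,F,G] q_used=1 → run H
t=16: queue=[H,C,F,G] q_used=2 → run H
t=17: queue=[C,F,G] q_used=0 → run C
t=18: queue=[F,G] q_used=0 → run F
t=19: queue=[F,G] q_used=1 → run F
t=20: queue=[G] q_used=0 → run G
t=21: (idle)
t=22: (idle)
t=23: (idle)
t=24: (idle)

completion order = B, D, H, C, F, G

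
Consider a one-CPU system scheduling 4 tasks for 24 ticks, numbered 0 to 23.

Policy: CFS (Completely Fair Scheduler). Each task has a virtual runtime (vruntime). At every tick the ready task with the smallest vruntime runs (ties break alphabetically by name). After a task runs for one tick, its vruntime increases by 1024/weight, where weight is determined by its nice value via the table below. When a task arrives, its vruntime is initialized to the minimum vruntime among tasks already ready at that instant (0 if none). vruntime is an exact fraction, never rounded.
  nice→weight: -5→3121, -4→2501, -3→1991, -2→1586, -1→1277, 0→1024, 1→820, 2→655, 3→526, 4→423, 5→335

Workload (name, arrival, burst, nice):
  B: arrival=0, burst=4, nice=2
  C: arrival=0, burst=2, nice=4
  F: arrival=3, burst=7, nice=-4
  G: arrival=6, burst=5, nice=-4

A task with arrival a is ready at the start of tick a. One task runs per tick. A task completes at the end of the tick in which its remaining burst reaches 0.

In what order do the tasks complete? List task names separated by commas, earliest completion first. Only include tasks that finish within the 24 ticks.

completion order = C, B, G, F

t=0: vr[B=0 C=0] → run B
t=1: vr[B=1024/655 C=0] → run C
t=2: vr[B=1024/655 C=1024/423] → run B
t=3: vr[B=2048/655 C=1024/423 F=1024/423] → run C
t=4: vr[B=2048/655 F=1024/423] → run F
t=5: vr[B=2048/655 F=2994176/1057923] → run F
t=6: vr[B=2048/655 F=3427328/1057923 G=2048/655] → run B
t=7: vr[B=3072/655 F=3427328/1057923 G=2048/655] → run G
t=8: vr[B=3072/655 F=3427328/1057923 G=5792768/1638155] → run F
t=9: vr[B=3072/655 F=3860480/1057923 G=5792768/1638155] → run G
t=10: vr[B=3072/655 F=3860480/1057923 G=6463488/1638155] → run F
t=11: vr[B=3072/655 F=4293632/1057923 G=6463488/1638155] → run G
t=12: vr[B=3072/655 F=4293632/1057923 G=7134208/1638155] → run F
t=13: vr[B=3072/655 F=4726784/1057923 G=7134208/1638155] → run G
t=14: vr[B=3072/655 F=4726784/1057923 G=7804928/1638155] → run F
t=15: vr[B=3072/655 F=5159936/1057923 G=7804928/1638155] → run B
t=16: vr[F=5159936/1057923 G=7804928/1638155] → run G
t=17: vr[F=5159936/1057923] → run F
t=18: (idle)
t=19: (idle)
t=20: (idle)
t=21: (idle)
t=22: (idle)
t=23: (idle)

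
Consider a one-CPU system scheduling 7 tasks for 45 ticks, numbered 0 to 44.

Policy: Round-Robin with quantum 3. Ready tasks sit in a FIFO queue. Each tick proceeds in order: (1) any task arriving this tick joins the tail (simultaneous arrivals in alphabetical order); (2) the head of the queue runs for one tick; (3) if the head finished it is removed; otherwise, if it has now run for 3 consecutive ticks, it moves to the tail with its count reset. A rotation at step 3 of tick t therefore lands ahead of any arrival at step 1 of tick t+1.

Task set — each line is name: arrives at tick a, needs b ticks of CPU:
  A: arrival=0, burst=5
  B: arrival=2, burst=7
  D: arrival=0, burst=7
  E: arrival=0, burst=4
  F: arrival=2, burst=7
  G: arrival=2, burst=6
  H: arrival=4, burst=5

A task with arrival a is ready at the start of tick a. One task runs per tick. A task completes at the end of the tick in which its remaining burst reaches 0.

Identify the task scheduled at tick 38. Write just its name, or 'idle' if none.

t=0: queue=[A,D,E] q_used=0 → run A
t=1: queue=[A,D,E] q_used=1 → run A
t=2: queue=[A,D,E,B,F,G] q_used=2 → run A
t=3: queue=[D,E,B,F,G,A] q_used=0 → run D
t=4: queue=[D,E,B,F,G,A,H] q_used=1 → run D
t=5: queue=[D,E,B,F,G,A,H] q_used=2 → run D
t=6: queue=[E,B,F,G,A,H,D] q_used=0 → run E
t=7: queue=[E,B,F,G,A,H,D] q_used=1 → run E
t=8: queue=[E,B,F,G,A,H,D] q_used=2 → run E
t=9: queue=[B,F,G,A,H,D,E] q_used=0 → run B
t=10: queue=[B,F,G,A,H,D,E] q_used=1 → run B
t=11: queue=[B,F,G,A,H,D,E] q_used=2 → run B
t=12: queue=[F,G,A,H,D,E,B] q_used=0 → run F
t=13: queue=[F,G,A,H,D,E,B] q_used=1 → run F
t=14: queue=[F,G,A,H,D,E,B] q_used=2 → run F
t=15: queue=[G,A,H,D,E,B,F] q_used=0 → run G
t=16: queue=[G,A,H,D,E,B,F] q_used=1 → run G
t=17: queue=[G,A,H,D,E,B,F] q_used=2 → run G
t=18: queue=[A,H,D,E,B,F,G] q_used=0 → run A
t=19: queue=[A,H,D,E,B,F,G] q_used=1 → run A
t=20: queue=[H,D,E,B,F,G] q_used=0 → run H
t=21: queue=[H,D,E,B,F,G] q_used=1 → run H
t=22: queue=[H,D,E,B,F,G] q_used=2 → run H
t=23: queue=[D,E,B,F,G,H] q_used=0 → run D
t=24: queue=[D,E,B,F,G,H] q_used=1 → run D
t=25: queue=[D,E,B,F,G,H] q_used=2 → run D
t=26: queue=[E,B,F,G,H,D] q_used=0 → run E
t=27: queue=[B,F,G,H,D] q_used=0 → run B
t=28: queue=[B,F,G,H,D] q_used=1 → run B
t=29: queue=[B,F,G,H,D] q_used=2 → run B
t=30: queue=[F,G,H,D,B] q_used=0 → run F
t=31: queue=[F,G,H,D,B] q_used=1 → run F
t=32: queue=[F,G,H,D,B] q_used=2 → run F
t=33: queue=[G,H,D,B,F] q_used=0 → run G
t=34: queue=[G,H,D,B,F] q_used=1 → run G
t=35: queue=[G,H,D,B,F] q_used=2 → run G
t=36: queue=[H,D,B,F] q_used=0 → run H
t=37: queue=[H,D,B,F] q_used=1 → run H
t=38: queue=[D,B,F] q_used=0 → run D
t=39: queue=[B,F] q_used=0 → run B
t=40: queue=[F] q_used=0 → run F
t=41: (idle)
t=42: (idle)
t=43: (idle)
t=44: (idle)

running at tick 38 = D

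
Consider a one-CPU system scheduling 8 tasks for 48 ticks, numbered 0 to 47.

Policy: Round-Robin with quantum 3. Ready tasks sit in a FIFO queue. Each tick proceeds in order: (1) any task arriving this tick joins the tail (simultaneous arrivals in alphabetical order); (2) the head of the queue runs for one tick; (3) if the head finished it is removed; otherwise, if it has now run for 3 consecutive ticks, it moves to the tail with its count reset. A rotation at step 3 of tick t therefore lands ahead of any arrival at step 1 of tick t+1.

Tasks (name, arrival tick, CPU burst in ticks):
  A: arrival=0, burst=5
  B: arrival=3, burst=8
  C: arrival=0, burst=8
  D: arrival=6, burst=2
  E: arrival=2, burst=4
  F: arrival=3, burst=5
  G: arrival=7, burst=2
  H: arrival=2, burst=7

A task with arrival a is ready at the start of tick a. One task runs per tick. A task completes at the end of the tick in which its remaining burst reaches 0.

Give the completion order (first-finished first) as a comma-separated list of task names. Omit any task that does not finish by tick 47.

completion order = A, D, G, E, F, C, H, B

t=0: queue=[A,C] q_used=0 → run A
t=1: queue=[A,C] q_used=1 → run A
t=2: queue=[A,C,E,H] q_used=2 → run A
t=3: queue=[C,E,H,A,B,F] q_used=0 → run C
t=4: queue=[C,E,H,A,B,F] q_used=1 → run C
t=5: queue=[C,E,H,A,B,F] q_used=2 → run C
t=6: queue=[E,H,A,B,F,C,D] q_used=0 → run E
t=7: queue=[E,H,A,B,F,C,D,G] q_used=1 → run E
t=8: queue=[E,H,A,B,F,C,D,G] q_used=2 → run E
t=9: queue=[H,A,B,F,C,D,G,E] q_used=0 → run H
t=10: queue=[H,A,B,F,C,D,G,E] q_used=1 → run H
t=11: queue=[H,A,B,F,C,D,G,E] q_used=2 → run H
t=12: queue=[A,B,F,C,D,G,E,H] q_used=0 → run A
t=13: queue=[A,B,F,C,D,G,E,H] q_used=1 → run A
t=14: queue=[B,F,C,D,G,E,H] q_used=0 → run B
t=15: queue=[B,F,C,D,G,E,H] q_used=1 → run B
t=16: queue=[B,F,C,D,G,E,H] q_used=2 → run B
t=17: queue=[F,C,D,G,E,H,B] q_used=0 → run F
t=18: queue=[F,C,D,G,E,H,B] q_used=1 → run F
t=19: queue=[F,C,D,G,E,H,B] q_used=2 → run F
t=20: queue=[C,D,G,E,H,B,F] q_used=0 → run C
t=21: queue=[C,D,G,E,H,B,F] q_used=1 → run C
t=22: queue=[C,D,G,E,H,B,F] q_used=2 → run C
t=23: queue=[D,G,E,H,B,F,C] q_used=0 → run D
t=24: queue=[D,G,E,H,B,F,C] q_used=1 → run D
t=25: queue=[G,E,H,B,F,C] q_used=0 → run G
t=26: queue=[G,E,H,B,F,C] q_used=1 → run G
t=27: queue=[E,H,B,F,C] q_used=0 → run E
t=28: queue=[H,B,F,C] q_used=0 → run H
t=29: queue=[H,B,F,C] q_used=1 → run H
t=30: queue=[H,B,F,C] q_used=2 → run H
t=31: queue=[B,F,C,H] q_used=0 → run B
t=32: queue=[B,F,C,H] q_used=1 → run B
t=33: queue=[B,F,C,H] q_used=2 → run B
t=34: queue=[F,C,H,B] q_used=0 → run F
t=35: queue=[F,C,H,B] q_used=1 → run F
t=36: queue=[C,H,B] q_used=0 → run C
t=37: queue=[C,H,B] q_used=1 → run C
t=38: queue=[H,B] q_used=0 → run H
t=39: queue=[B] q_used=0 → run B
t=40: queue=[B] q_used=1 → run B
t=41: (idle)
t=42: (idle)
t=43: (idle)
t=44: (idle)
t=45: (idle)
t=46: (idle)
t=47: (idle)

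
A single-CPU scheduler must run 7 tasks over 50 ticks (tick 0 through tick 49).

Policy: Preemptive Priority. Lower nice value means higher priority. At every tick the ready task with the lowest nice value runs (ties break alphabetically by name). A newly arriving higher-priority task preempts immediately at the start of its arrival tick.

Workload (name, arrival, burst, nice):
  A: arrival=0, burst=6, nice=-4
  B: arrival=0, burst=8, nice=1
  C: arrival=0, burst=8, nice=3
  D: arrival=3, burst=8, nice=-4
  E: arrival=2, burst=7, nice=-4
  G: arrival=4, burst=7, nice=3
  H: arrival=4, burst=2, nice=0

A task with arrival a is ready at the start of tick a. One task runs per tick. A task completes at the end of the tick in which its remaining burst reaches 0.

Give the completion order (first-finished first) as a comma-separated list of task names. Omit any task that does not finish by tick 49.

completion order = A, D, E, H, B, C, G

t=0: ready={A,B,C} → run A
t=1: ready={A,B,C} → run A
t=2: ready={A,B,C,E} → run A
t=3: ready={A,B,C,D,E} → run A
t=4: ready={A,B,C,D,E,G,H} → run A
t=5: ready={A,B,C,D,E,G,H} → run A
t=6: ready={B,C,D,E,G,H} → run D
t=7: ready={B,C,D,E,G,H} → run D
t=8: ready={B,C,D,E,G,H} → run D
t=9: ready={B,C,D,E,G,H} → run D
t=10: ready={B,C,D,E,G,H} → run D
t=11: ready={B,C,D,E,G,H} → run D
t=12: ready={B,C,D,E,G,H} → run D
t=13: ready={B,C,D,E,G,H} → run D
t=14: ready={B,C,E,G,H} → run E
t=15: ready={B,C,E,G,H} → run E
t=16: ready={B,C,E,G,H} → run E
t=17: ready={B,C,E,G,H} → run E
t=18: ready={B,C,E,G,H} → run E
t=19: ready={B,C,E,G,H} → run E
t=20: ready={B,C,E,G,H} → run E
t=21: ready={B,C,G,H} → run H
t=22: ready={B,C,G,H} → run H
t=23: ready={B,C,G} → run B
t=24: ready={B,C,G} → run B
t=25: ready={B,C,G} → run B
t=26: ready={B,C,G} → run B
t=27: ready={B,C,G} → run B
t=28: ready={B,C,G} → run B
t=29: ready={B,C,G} → run B
t=30: ready={B,C,G} → run B
t=31: ready={C,G} → run C
t=32: ready={C,G} → run C
t=33: ready={C,G} → run C
t=34: ready={C,G} → run C
t=35: ready={C,G} → run C
t=36: ready={C,G} → run C
t=37: ready={C,G} → run C
t=38: ready={C,G} → run C
t=39: ready={G} → run G
t=40: ready={G} → run G
t=41: ready={G} → run G
t=42: ready={G} → run G
t=43: ready={G} → run G
t=44: ready={G} → run G
t=45: ready={G} → run G
t=46: (idle)
t=47: (idle)
t=48: (idle)
t=49: (idle)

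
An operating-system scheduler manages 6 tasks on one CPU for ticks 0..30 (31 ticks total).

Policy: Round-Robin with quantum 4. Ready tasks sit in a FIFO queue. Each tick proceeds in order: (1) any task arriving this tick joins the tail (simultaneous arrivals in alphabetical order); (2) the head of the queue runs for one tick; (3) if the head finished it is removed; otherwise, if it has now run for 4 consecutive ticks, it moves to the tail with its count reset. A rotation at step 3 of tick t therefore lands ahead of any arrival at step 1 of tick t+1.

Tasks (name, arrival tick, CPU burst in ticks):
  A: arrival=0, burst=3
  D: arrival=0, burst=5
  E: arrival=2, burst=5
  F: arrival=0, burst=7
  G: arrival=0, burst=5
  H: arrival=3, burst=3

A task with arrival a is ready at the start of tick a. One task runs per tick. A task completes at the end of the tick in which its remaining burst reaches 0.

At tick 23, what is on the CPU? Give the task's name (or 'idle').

t=0: queue=[A,D,F,G] q_used=0 → run A
t=1: queue=[A,D,F,G] q_used=1 → run A
t=2: queue=[A,D,F,G,E] q_used=2 → run A
t=3: queue=[D,F,G,E,H] q_used=0 → run D
t=4: queue=[D,F,G,E,H] q_used=1 → run D
t=5: queue=[D,F,G,E,H] q_used=2 → run D
t=6: queue=[D,F,G,E,H] q_used=3 → run D
t=7: queue=[F,G,E,H,D] q_used=0 → run F
t=8: queue=[F,G,E,H,D] q_used=1 → run F
t=9: queue=[F,G,E,H,D] q_used=2 → run F
t=10: queue=[F,G,E,H,D] q_used=3 → run F
t=11: queue=[G,E,H,D,F] q_used=0 → run G
t=12: queue=[G,E,H,D,F] q_used=1 → run G
t=13: queue=[G,E,H,D,F] q_used=2 → run G
t=14: queue=[G,E,H,D,F] q_used=3 → run G
t=15: queue=[E,H,D,F,G] q_used=0 → run E
t=16: queue=[E,H,D,F,G] q_used=1 → run E
t=17: queue=[E,H,D,F,G] q_used=2 → run E
t=18: queue=[E,H,D,F,G] q_used=3 → run E
t=19: queue=[H,D,F,G,E] q_used=0 → run H
t=20: queue=[H,D,F,G,E] q_used=1 → run H
t=21: queue=[H,D,F,G,E] q_used=2 → run H
t=22: queue=[D,F,G,E] q_used=0 → run D
t=23: queue=[F,G,E] q_used=0 → run F
t=24: queue=[F,G,E] q_used=1 → run F
t=25: queue=[F,G,E] q_used=2 → run F
t=26: queue=[G,E] q_used=0 → run G
t=27: queue=[E] q_used=0 → run E
t=28: (idle)
t=29: (idle)
t=30: (idle)

running at tick 23 = F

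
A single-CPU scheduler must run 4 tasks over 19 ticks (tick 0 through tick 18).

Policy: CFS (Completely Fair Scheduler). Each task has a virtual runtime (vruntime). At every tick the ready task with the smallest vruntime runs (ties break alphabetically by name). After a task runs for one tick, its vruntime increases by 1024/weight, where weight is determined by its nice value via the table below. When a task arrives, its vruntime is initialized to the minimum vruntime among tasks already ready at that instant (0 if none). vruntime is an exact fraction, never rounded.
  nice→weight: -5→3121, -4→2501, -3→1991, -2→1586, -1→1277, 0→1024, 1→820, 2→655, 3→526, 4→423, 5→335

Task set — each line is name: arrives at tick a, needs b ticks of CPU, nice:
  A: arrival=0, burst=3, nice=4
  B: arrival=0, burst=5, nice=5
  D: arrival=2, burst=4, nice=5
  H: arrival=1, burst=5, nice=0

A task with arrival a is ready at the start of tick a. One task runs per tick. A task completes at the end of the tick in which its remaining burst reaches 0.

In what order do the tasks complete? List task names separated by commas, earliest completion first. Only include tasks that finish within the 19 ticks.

completion order = H, A, D, B

t=0: vr[A=0 B=0] → run A
t=1: vr[A=1024/423 B=0 H=0] → run B
t=2: vr[A=1024/423 B=1024/335 D=0 H=0] → run D
t=3: vr[A=1024/423 B=1024/335 D=1024/335 H=0] → run H
t=4: vr[A=1024/423 B=1024/335 D=1024/335 H=1] → run H
t=5: vr[A=1024/423 B=1024/335 D=1024/335 H=2] → run H
t=6: vr[A=1024/423 B=1024/335 D=1024/335 H=3] → run A
t=7: vr[A=2048/423 B=1024/335 D=1024/335 H=3] → run H
t=8: vr[A=2048/423 B=1024/335 D=1024/335 H=4] → run B
t=9: vr[A=2048/423 B=2048/335 D=1024/335 H=4] → run D
t=10: vr[A=2048/423 B=2048/335 D=2048/335 H=4] → run H
t=11: vr[A=2048/423 B=2048/335 D=2048/335] → run A
t=12: vr[B=2048/335 D=2048/335] → run B
t=13: vr[B=3072/335 D=2048/335] → run D
t=14: vr[B=3072/335 D=3072/335] → run B
t=15: vr[B=4096/335 D=3072/335] → run D
t=16: vr[B=4096/335] → run B
t=17: (idle)
t=18: (idle)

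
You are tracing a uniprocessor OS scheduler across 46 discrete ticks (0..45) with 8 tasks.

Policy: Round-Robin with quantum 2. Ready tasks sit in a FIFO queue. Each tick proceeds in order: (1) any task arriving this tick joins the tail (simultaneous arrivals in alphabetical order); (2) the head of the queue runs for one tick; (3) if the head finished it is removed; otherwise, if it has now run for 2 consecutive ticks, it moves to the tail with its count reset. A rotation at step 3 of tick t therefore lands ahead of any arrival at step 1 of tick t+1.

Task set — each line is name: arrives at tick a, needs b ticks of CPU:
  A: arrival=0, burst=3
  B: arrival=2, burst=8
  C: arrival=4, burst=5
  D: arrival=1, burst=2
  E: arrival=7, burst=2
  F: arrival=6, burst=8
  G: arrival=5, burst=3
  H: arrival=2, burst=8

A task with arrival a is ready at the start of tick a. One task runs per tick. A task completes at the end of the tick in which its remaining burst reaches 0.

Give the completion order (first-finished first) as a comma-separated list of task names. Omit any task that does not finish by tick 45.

completion order = D, A, E, G, C, B, H, F

t=0: queue=[A] q_used=0 → run A
t=1: queue=[A,D] q_used=1 → run A
t=2: queue=[D,A,B,H] q_used=0 → run D
t=3: queue=[D,A,B,H] q_used=1 → run D
t=4: queue=[A,B,H,C] q_used=0 → run A
t=5: queue=[B,H,C,G] q_used=0 → run B
t=6: queue=[B,H,C,G,F] q_used=1 → run B
t=7: queue=[H,C,G,F,B,E] q_used=0 → run H
t=8: queue=[H,C,G,F,B,E] q_used=1 → run H
t=9: queue=[C,G,F,B,E,H] q_used=0 → run C
t=10: queue=[C,G,F,B,E,H] q_used=1 → run C
t=11: queue=[G,F,B,E,H,C] q_used=0 → run G
t=12: queue=[G,F,B,E,H,C] q_used=1 → run G
t=13: queue=[F,B,E,H,C,G] q_used=0 → run F
t=14: queue=[F,B,E,H,C,G] q_used=1 → run F
t=15: queue=[B,E,H,C,G,F] q_used=0 → run B
t=16: queue=[B,E,H,C,G,F] q_used=1 → run B
t=17: queue=[E,H,C,G,F,B] q_used=0 → run E
t=18: queue=[E,H,C,G,F,B] q_used=1 → run E
t=19: queue=[H,C,G,F,B] q_used=0 → run H
t=20: queue=[H,C,G,F,B] q_used=1 → run H
t=21: queue=[C,G,F,B,H] q_used=0 → run C
t=22: queue=[C,G,F,B,H] q_used=1 → run C
t=23: queue=[G,F,B,H,C] q_used=0 → run G
t=24: queue=[F,B,H,C] q_used=0 → run F
t=25: queue=[F,B,H,C] q_used=1 → run F
t=26: queue=[B,H,C,F] q_used=0 → run B
t=27: queue=[B,H,C,F] q_used=1 → run B
t=28: queue=[H,C,F,B] q_used=0 → run H
t=29: queue=[H,C,F,B] q_used=1 → run H
t=30: queue=[C,F,B,H] q_used=0 → run C
t=31: queue=[F,B,H] q_used=0 → run F
t=32: queue=[F,B,H] q_used=1 → run F
t=33: queue=[B,H,F] q_used=0 → run B
t=34: queue=[B,H,F] q_used=1 → run B
t=35: queue=[H,F] q_used=0 → run H
t=36: queue=[H,F] q_used=1 → run H
t=37: queue=[F] q_used=0 → run F
t=38: queue=[F] q_used=1 → run F
t=39: (idle)
t=40: (idle)
t=41: (idle)
t=42: (idle)
t=43: (idle)
t=44: (idle)
t=45: (idle)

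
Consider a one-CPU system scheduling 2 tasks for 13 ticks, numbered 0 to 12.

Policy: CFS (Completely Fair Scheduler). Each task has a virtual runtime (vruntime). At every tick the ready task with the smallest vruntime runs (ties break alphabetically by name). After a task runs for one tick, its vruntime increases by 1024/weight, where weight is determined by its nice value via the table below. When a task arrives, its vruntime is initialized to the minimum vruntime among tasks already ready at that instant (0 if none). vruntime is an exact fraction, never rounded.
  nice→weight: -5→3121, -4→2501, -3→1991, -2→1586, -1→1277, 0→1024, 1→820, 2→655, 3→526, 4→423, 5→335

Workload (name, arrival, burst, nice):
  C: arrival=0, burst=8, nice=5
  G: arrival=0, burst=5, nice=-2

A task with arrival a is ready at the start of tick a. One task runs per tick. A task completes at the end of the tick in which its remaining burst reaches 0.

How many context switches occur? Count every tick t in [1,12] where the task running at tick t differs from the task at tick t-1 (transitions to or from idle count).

t=0: vr[C=0 G=0] → run C
t=1: vr[C=1024/335 G=0] → run G
t=2: vr[C=1024/335 G=512/793] → run G
t=3: vr[C=1024/335 G=1024/793] → run G
t=4: vr[C=1024/335 G=1536/793] → run G
t=5: vr[C=1024/335 G=2048/793] → run G
t=6: vr[C=1024/335] → run C
t=7: vr[C=2048/335] → run C
t=8: vr[C=3072/335] → run C
t=9: vr[C=4096/335] → run C
t=10: vr[C=1024/67] → run C
t=11: vr[C=6144/335] → run C
t=12: vr[C=7168/335] → run C

context switches = 2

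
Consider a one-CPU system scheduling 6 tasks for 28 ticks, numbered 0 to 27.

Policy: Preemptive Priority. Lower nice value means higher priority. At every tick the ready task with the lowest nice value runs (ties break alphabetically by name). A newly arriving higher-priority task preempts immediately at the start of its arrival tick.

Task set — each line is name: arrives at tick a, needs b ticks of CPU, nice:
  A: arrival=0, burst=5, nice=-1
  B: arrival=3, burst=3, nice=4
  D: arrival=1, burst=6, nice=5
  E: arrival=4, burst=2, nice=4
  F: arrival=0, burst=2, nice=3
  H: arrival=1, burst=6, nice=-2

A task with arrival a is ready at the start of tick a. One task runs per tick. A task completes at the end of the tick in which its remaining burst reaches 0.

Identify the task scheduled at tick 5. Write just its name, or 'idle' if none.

running at tick 5 = H

t=0: ready={A,F} → run A
t=1: ready={A,D,F,H} → run H
t=2: ready={A,D,F,H} → run H
t=3: ready={A,B,D,F,H} → run H
t=4: ready={A,B,D,E,F,H} → run H
t=5: ready={A,B,D,E,F,H} → run H
t=6: ready={A,B,D,E,F,H} → run H
t=7: ready={A,B,D,E,F} → run A
t=8: ready={A,B,D,E,F} → run A
t=9: ready={A,B,D,E,F} → run A
t=10: ready={A,B,D,E,F} → run A
t=11: ready={B,D,E,F} → run F
t=12: ready={B,D,E,F} → run F
t=13: ready={B,D,E} → run B
t=14: ready={B,D,E} → run B
t=15: ready={B,D,E} → run B
t=16: ready={D,E} → run E
t=17: ready={D,E} → run E
t=18: ready={D} → run D
t=19: ready={D} → run D
t=20: ready={D} → run D
t=21: ready={D} → run D
t=22: ready={D} → run D
t=23: ready={D} → run D
t=24: (idle)
t=25: (idle)
t=26: (idle)
t=27: (idle)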